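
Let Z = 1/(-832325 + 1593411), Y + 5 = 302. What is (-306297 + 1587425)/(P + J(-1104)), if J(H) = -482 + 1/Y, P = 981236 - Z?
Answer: 289589429747376/221692127997457 ≈ 1.3063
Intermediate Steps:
Y = 297 (Y = -5 + 302 = 297)
Z = 1/761086 ≈ 1.3139e-6
P = 746804982295/761086 (P = 981236 - 1*1/761086 = 981236 - 1/761086 = 746804982295/761086 ≈ 9.8124e+5)
J(H) = -143153/297 (J(H) = -482 + 1/297 = -143153/297)
(-306297 + 1587425)/(P + J(-1104)) = (-306297 + 1587425)/(746804982295/761086 - 143153/297) = 1281128/(221692127997457/226042542) = 1281128*(226042542/221692127997457) = 289589429747376/221692127997457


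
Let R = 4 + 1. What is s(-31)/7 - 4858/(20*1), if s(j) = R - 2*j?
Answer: -16333/70 ≈ -233.33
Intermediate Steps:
R = 5
s(j) = 5 - 2*j
s(-31)/7 - 4858/(20*1) = (5 - 2*(-31))/7 - 4858/(20*1) = (5 + 62)*(⅐) - 4858/20 = 67*(⅐) - 4858*1/20 = 67/7 - 2429/10 = -16333/70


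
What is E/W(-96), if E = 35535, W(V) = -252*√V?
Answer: 11845*I*√6/2016 ≈ 14.392*I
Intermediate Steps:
E/W(-96) = 35535/((-1008*I*√6)) = 35535*(I*√6/6048) = 11845*I*√6/2016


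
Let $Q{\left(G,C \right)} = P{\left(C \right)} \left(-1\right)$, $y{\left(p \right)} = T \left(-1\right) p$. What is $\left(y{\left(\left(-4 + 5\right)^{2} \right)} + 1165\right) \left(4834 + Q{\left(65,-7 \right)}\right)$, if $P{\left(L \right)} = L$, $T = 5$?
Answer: $5615560$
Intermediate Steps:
$y{\left(p \right)} = - 5 p$ ($y{\left(p \right)} = 5 \left(-1\right) p = - 5 p$)
$Q{\left(G,C \right)} = - C$ ($Q{\left(G,C \right)} = C \left(-1\right) = - C$)
$\left(y{\left(\left(-4 + 5\right)^{2} \right)} + 1165\right) \left(4834 + Q{\left(65,-7 \right)}\right) = \left(- 5 \left(-4 + 5\right)^{2} + 1165\right) \left(4834 - -7\right) = \left(- 5 \cdot 1^{2} + 1165\right) \left(4834 + 7\right) = \left(\left(-5\right) 1 + 1165\right) 4841 = \left(-5 + 1165\right) 4841 = 1160 \cdot 4841 = 5615560$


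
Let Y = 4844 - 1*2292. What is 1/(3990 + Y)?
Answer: 1/6542 ≈ 0.00015286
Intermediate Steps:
Y = 2552 (Y = 4844 - 2292 = 2552)
1/(3990 + Y) = 1/(3990 + 2552) = 1/6542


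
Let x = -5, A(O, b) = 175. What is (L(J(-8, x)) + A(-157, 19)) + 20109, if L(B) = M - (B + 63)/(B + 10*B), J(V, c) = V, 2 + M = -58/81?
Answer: 13142677/648 ≈ 20282.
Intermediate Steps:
M = -220/81 (M = -2 - 58/81 = -220/81 ≈ -2.7160)
L(B) = -220/81 - (63 + B)/(11*B) (L(B) = -220/81 - (B + 63)/(B + 10*B) = -220/81 - (63 + B)/(11*B))
(L(J(-8, x)) + A(-157, 19)) + 20109 = ((1/891)*(-5103 - 2501*(-8))/(-8) + 175) + 20109 = ((1/891)*(-1/8)*(-5103 + 20008) + 175) + 20109 = ((1/891)*(-1/8)*14905 + 175) + 20109 = (-1355/648 + 175) + 20109 = 112045/648 + 20109 = 13142677/648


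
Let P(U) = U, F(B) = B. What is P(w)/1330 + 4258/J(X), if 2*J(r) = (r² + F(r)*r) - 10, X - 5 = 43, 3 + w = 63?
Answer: 30532/16093 ≈ 1.8972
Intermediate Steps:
w = 60 (w = -3 + 63 = 60)
X = 48 (X = 5 + 43 = 48)
J(r) = -5 + r² (J(r) = ((r² + r*r) - 10)/2 = ((r² + r²) - 10)/2 = (2*r² - 10)/2 = (-10 + 2*r²)/2 = -5 + r²)
P(w)/1330 + 4258/J(X) = 60/1330 + 4258/(-5 + 48²) = 60*(1/1330) + 4258/(-5 + 2304) = 6/133 + 4258/2299 = 30532/16093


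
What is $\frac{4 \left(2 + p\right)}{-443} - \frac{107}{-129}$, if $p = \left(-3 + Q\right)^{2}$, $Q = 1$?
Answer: $\frac{44305}{57147} \approx 0.77528$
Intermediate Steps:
$p = 4$ ($p = \left(-3 + 1\right)^{2} = \left(-2\right)^{2} = 4$)
$\frac{4 \left(2 + p\right)}{-443} - \frac{107}{-129} = \frac{4 \left(2 + 4\right)}{-443} - \frac{107}{-129} = 4 \cdot 6 \left(- \frac{1}{443}\right) - - \frac{107}{129} = 24 \left(- \frac{1}{443}\right) + \frac{107}{129} = - \frac{24}{443} + \frac{107}{129} = \frac{44305}{57147}$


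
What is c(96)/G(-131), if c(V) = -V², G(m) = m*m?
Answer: -9216/17161 ≈ -0.53703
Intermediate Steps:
G(m) = m²
c(96)/G(-131) = (-1*96²)/((-131)²) = -1*9216/17161 = -9216*1/17161 = -9216/17161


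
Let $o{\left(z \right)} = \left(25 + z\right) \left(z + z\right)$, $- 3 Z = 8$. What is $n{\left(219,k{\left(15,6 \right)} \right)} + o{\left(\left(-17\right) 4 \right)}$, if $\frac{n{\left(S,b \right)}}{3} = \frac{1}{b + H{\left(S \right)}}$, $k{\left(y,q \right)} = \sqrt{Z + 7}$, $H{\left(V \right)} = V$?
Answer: $\frac{841353731}{143870} - \frac{3 \sqrt{39}}{143870} \approx 5848.0$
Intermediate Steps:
$Z = - \frac{8}{3}$ ($Z = \left(- \frac{1}{3}\right) 8 = - \frac{8}{3} \approx -2.6667$)
$k{\left(y,q \right)} = \frac{\sqrt{39}}{3}$ ($k{\left(y,q \right)} = \sqrt{- \frac{8}{3} + 7} = \sqrt{\frac{13}{3}} = \frac{\sqrt{39}}{3}$)
$o{\left(z \right)} = 2 z \left(25 + z\right)$ ($o{\left(z \right)} = \left(25 + z\right) 2 z = 2 z \left(25 + z\right)$)
$n{\left(S,b \right)} = \frac{3}{S + b}$ ($n{\left(S,b \right)} = \frac{3}{b + S} = \frac{3}{S + b}$)
$n{\left(219,k{\left(15,6 \right)} \right)} + o{\left(\left(-17\right) 4 \right)} = \frac{3}{219 + \frac{\sqrt{39}}{3}} + 2 \left(\left(-17\right) 4\right) \left(25 - 68\right) = \frac{3}{219 + \frac{\sqrt{39}}{3}} + 2 \left(-68\right) \left(25 - 68\right) = \frac{3}{219 + \frac{\sqrt{39}}{3}} + 2 \left(-68\right) \left(-43\right) = \frac{3}{219 + \frac{\sqrt{39}}{3}} + 5848 = 5848 + \frac{3}{219 + \frac{\sqrt{39}}{3}}$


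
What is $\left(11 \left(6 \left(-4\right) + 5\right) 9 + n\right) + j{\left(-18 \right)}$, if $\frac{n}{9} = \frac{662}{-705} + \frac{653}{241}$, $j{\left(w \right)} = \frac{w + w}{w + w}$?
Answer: $- \frac{105571331}{56635} \approx -1864.1$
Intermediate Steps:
$j{\left(w \right)} = 1$ ($j{\left(w \right)} = \frac{2 w}{2 w} = 2 w \frac{1}{2 w} = 1$)
$n = \frac{902469}{56635}$ ($n = 9 \left(\frac{662}{-705} + \frac{653}{241}\right) = 9 \left(662 \left(- \frac{1}{705}\right) + 653 \cdot \frac{1}{241}\right) = 9 \left(- \frac{662}{705} + \frac{653}{241}\right) = 9 \cdot \frac{300823}{169905} = \frac{902469}{56635} \approx 15.935$)
$\left(11 \left(6 \left(-4\right) + 5\right) 9 + n\right) + j{\left(-18 \right)} = \left(11 \left(6 \left(-4\right) + 5\right) 9 + \frac{902469}{56635}\right) + 1 = \left(11 \left(-24 + 5\right) 9 + \frac{902469}{56635}\right) + 1 = \left(11 \left(-19\right) 9 + \frac{902469}{56635}\right) + 1 = \left(\left(-209\right) 9 + \frac{902469}{56635}\right) + 1 = \left(-1881 + \frac{902469}{56635}\right) + 1 = - \frac{105627966}{56635} + 1 = - \frac{105571331}{56635}$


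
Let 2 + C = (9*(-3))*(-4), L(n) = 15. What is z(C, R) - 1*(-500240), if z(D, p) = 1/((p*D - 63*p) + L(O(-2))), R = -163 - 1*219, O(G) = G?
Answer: 8209438639/16411 ≈ 5.0024e+5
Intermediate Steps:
R = -382 (R = -163 - 219 = -382)
C = 106 (C = -2 + (9*(-3))*(-4) = -2 - 27*(-4) = -2 + 108 = 106)
z(D, p) = 1/(15 - 63*p + D*p) (z(D, p) = 1/((p*D - 63*p) + 15) = 1/((D*p - 63*p) + 15) = 1/((-63*p + D*p) + 15) = 1/(15 - 63*p + D*p))
z(C, R) - 1*(-500240) = 1/(15 - 63*(-382) + 106*(-382)) - 1*(-500240) = 1/(15 + 24066 - 40492) + 500240 = 1/(-16411) + 500240 = -1/16411 + 500240 = 8209438639/16411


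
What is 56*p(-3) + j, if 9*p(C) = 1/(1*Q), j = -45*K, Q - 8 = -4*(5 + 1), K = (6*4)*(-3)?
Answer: 58313/18 ≈ 3239.6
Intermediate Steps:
K = -72 (K = 24*(-3) = -72)
Q = -16 (Q = 8 - 4*(5 + 1) = 8 - 4*6 = 8 - 24 = -16)
j = 3240 (j = -45*(-72) = 3240)
p(C) = -1/144 (p(C) = 1/(9*((1*(-16)))) = (⅑)/(-16) = (⅑)*(-1/16) = -1/144)
56*p(-3) + j = 56*(-1/144) + 3240 = -7/18 + 3240 = 58313/18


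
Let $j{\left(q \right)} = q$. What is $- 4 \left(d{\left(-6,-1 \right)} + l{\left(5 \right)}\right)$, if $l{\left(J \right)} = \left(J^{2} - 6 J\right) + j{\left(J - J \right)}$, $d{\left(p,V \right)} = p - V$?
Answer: $40$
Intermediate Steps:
$l{\left(J \right)} = J^{2} - 6 J$ ($l{\left(J \right)} = \left(J^{2} - 6 J\right) + \left(J - J\right) = \left(J^{2} - 6 J\right) + 0 = J^{2} - 6 J$)
$- 4 \left(d{\left(-6,-1 \right)} + l{\left(5 \right)}\right) = - 4 \left(\left(-6 - -1\right) + 5 \left(-6 + 5\right)\right) = - 4 \left(\left(-6 + 1\right) + 5 \left(-1\right)\right) = - 4 \left(-5 - 5\right) = \left(-4\right) \left(-10\right) = 40$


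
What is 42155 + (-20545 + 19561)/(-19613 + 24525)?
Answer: 25883047/614 ≈ 42155.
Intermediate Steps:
42155 + (-20545 + 19561)/(-19613 + 24525) = 42155 - 984/4912 = 42155 - 984*1/4912 = 42155 - 123/614 = 25883047/614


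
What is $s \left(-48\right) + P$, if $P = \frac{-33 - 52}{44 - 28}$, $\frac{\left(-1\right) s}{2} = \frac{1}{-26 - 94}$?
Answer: $- \frac{489}{80} \approx -6.1125$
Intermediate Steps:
$s = \frac{1}{60}$ ($s = - \frac{2}{-26 - 94} = - \frac{2}{-120} = \left(-2\right) \left(- \frac{1}{120}\right) = \frac{1}{60} \approx 0.016667$)
$P = - \frac{85}{16} \approx -5.3125$
$s \left(-48\right) + P = \frac{1}{60} \left(-48\right) - \frac{85}{16} = - \frac{4}{5} - \frac{85}{16} = - \frac{489}{80}$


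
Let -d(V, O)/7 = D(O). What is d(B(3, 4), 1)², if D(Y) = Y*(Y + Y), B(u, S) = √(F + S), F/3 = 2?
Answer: 196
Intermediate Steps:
F = 6 (F = 3*2 = 6)
B(u, S) = √(6 + S)
D(Y) = 2*Y² (D(Y) = Y*(2*Y) = 2*Y²)
d(V, O) = -14*O²
d(B(3, 4), 1)² = (-14*1²)² = (-14*1)² = (-14)² = 196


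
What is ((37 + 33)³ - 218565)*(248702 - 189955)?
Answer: 7310182945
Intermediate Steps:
((37 + 33)³ - 218565)*(248702 - 189955) = (70³ - 218565)*58747 = (343000 - 218565)*58747 = 124435*58747 = 7310182945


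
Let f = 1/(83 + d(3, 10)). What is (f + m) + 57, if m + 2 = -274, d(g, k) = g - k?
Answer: -16643/76 ≈ -218.99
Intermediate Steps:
m = -276 (m = -2 - 274 = -276)
f = 1/76 (f = 1/(83 + (3 - 1*10)) = 1/(83 + (3 - 10)) = 1/(83 - 7) = 1/76 ≈ 0.013158)
(f + m) + 57 = (1/76 - 276) + 57 = -20975/76 + 57 = -16643/76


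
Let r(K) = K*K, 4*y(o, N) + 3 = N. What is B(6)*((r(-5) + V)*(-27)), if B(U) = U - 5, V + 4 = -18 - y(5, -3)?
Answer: -243/2 ≈ -121.50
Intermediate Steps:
y(o, N) = -3/4 + N/4
r(K) = K**2
V = -41/2 (V = -4 + (-18 - (-3/4 + (1/4)*(-3))) = -4 + (-18 - (-3/4 - 3/4)) = -4 + (-18 - 1*(-3/2)) = -4 + (-18 + 3/2) = -4 - 33/2 = -41/2 ≈ -20.500)
B(U) = -5 + U
B(6)*((r(-5) + V)*(-27)) = (-5 + 6)*(((-5)**2 - 41/2)*(-27)) = 1*((25 - 41/2)*(-27)) = 1*((9/2)*(-27)) = 1*(-243/2) = -243/2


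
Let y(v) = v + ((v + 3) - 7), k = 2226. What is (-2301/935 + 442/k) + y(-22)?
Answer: -52305818/1040655 ≈ -50.262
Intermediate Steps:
y(v) = -4 + 2*v (y(v) = v + ((3 + v) - 7) = v + (-4 + v) = -4 + 2*v)
(-2301/935 + 442/k) + y(-22) = (-2301/935 + 442/2226) + (-4 + 2*(-22)) = (-2301*1/935 + 442*(1/2226)) + (-4 - 44) = (-2301/935 + 221/1113) - 48 = -2354378/1040655 - 48 = -52305818/1040655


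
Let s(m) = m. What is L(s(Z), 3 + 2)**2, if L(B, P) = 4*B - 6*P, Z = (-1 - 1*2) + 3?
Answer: 900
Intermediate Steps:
Z = 0 (Z = (-1 - 2) + 3 = -3 + 3 = 0)
L(B, P) = -6*P + 4*B
L(s(Z), 3 + 2)**2 = (-6*(3 + 2) + 4*0)**2 = (-6*5 + 0)**2 = (-30 + 0)**2 = (-30)**2 = 900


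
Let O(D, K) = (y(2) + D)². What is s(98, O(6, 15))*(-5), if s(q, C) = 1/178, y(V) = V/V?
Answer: -5/178 ≈ -0.028090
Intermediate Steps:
y(V) = 1
O(D, K) = (1 + D)²
s(q, C) = 1/178
s(98, O(6, 15))*(-5) = (1/178)*(-5) = -5/178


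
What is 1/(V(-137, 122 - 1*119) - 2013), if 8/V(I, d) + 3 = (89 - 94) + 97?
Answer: -89/179149 ≈ -0.00049679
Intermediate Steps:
V(I, d) = 8/89 (V(I, d) = 8/(-3 + ((89 - 94) + 97)) = 8/(-3 + (-5 + 97)) = 8/(-3 + 92) = 8/89)
1/(V(-137, 122 - 1*119) - 2013) = 1/(8/89 - 2013) = 1/(-179149/89) = -89/179149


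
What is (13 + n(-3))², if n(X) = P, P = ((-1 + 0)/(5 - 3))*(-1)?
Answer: 729/4 ≈ 182.25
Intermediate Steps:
P = ½ (P = -1/2*(-1) = -1*½*(-1) = -½*(-1) = ½ ≈ 0.50000)
n(X) = ½
(13 + n(-3))² = (13 + ½)² = (27/2)² = 729/4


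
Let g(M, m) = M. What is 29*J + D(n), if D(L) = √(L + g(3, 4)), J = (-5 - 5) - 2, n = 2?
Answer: -348 + √5 ≈ -345.76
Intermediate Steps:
J = -12 (J = -10 - 2 = -12)
D(L) = √(3 + L) (D(L) = √(L + 3) = √(3 + L))
29*J + D(n) = 29*(-12) + √(3 + 2) = -348 + √5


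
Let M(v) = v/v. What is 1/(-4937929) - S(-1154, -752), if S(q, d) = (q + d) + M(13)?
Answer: 9406754744/4937929 ≈ 1905.0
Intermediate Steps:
M(v) = 1
S(q, d) = 1 + d + q (S(q, d) = (q + d) + 1 = (d + q) + 1 = 1 + d + q)
1/(-4937929) - S(-1154, -752) = 1/(-4937929) - (1 - 752 - 1154) = -1/4937929 - 1*(-1905) = -1/4937929 + 1905 = 9406754744/4937929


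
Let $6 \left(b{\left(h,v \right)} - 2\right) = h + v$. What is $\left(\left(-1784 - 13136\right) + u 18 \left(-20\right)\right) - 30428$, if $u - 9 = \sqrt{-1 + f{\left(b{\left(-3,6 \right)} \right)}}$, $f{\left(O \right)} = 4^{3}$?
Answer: $-48588 - 1080 \sqrt{7} \approx -51445.0$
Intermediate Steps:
$b{\left(h,v \right)} = 2 + \frac{h}{6} + \frac{v}{6}$ ($b{\left(h,v \right)} = 2 + \frac{h + v}{6} = 2 + \left(\frac{h}{6} + \frac{v}{6}\right) = 2 + \frac{h}{6} + \frac{v}{6}$)
$f{\left(O \right)} = 64$
$u = 9 + 3 \sqrt{7}$ ($u = 9 + \sqrt{-1 + 64} = 9 + \sqrt{63} = 9 + 3 \sqrt{7} \approx 16.937$)
$\left(\left(-1784 - 13136\right) + u 18 \left(-20\right)\right) - 30428 = \left(\left(-1784 - 13136\right) + \left(9 + 3 \sqrt{7}\right) 18 \left(-20\right)\right) - 30428 = \left(\left(-1784 - 13136\right) + \left(162 + 54 \sqrt{7}\right) \left(-20\right)\right) - 30428 = \left(-14920 - \left(3240 + 1080 \sqrt{7}\right)\right) - 30428 = \left(-18160 - 1080 \sqrt{7}\right) - 30428 = -48588 - 1080 \sqrt{7}$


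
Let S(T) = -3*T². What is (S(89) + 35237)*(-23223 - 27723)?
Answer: -584554404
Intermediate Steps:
(S(89) + 35237)*(-23223 - 27723) = (-3*89² + 35237)*(-23223 - 27723) = (-3*7921 + 35237)*(-50946) = (-23763 + 35237)*(-50946) = 11474*(-50946) = -584554404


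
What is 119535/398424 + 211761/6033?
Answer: 727280507/20544376 ≈ 35.400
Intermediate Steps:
119535/398424 + 211761/6033 = 119535*(1/398424) + 211761*(1/6033) = 3065/10216 + 70587/2011 = 727280507/20544376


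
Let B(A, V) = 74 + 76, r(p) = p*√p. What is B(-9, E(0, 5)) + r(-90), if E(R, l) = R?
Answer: 150 - 270*I*√10 ≈ 150.0 - 853.82*I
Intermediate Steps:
r(p) = p^(3/2)
B(A, V) = 150
B(-9, E(0, 5)) + r(-90) = 150 + (-90)^(3/2) = 150 - 270*I*√10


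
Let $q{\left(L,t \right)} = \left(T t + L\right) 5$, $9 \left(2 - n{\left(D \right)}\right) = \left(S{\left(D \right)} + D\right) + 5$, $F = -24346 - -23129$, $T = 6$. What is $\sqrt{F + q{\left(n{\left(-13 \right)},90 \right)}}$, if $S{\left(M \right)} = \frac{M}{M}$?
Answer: $\frac{4 \sqrt{842}}{3} \approx 38.69$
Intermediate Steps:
$S{\left(M \right)} = 1$
$F = -1217$ ($F = -24346 + 23129 = -1217$)
$n{\left(D \right)} = \frac{4}{3} - \frac{D}{9}$ ($n{\left(D \right)} = 2 - \frac{\left(1 + D\right) + 5}{9} = 2 - \frac{6 + D}{9} = 2 - \left(\frac{2}{3} + \frac{D}{9}\right) = \frac{4}{3} - \frac{D}{9}$)
$q{\left(L,t \right)} = 5 L + 30 t$ ($q{\left(L,t \right)} = \left(6 t + L\right) 5 = \left(L + 6 t\right) 5 = 5 L + 30 t$)
$\sqrt{F + q{\left(n{\left(-13 \right)},90 \right)}} = \sqrt{-1217 + \left(5 \left(\frac{4}{3} - - \frac{13}{9}\right) + 30 \cdot 90\right)} = \sqrt{-1217 + \left(5 \left(\frac{4}{3} + \frac{13}{9}\right) + 2700\right)} = \sqrt{-1217 + \left(5 \cdot \frac{25}{9} + 2700\right)} = \sqrt{-1217 + \left(\frac{125}{9} + 2700\right)} = \sqrt{-1217 + \frac{24425}{9}} = \sqrt{\frac{13472}{9}} = \frac{4 \sqrt{842}}{3}$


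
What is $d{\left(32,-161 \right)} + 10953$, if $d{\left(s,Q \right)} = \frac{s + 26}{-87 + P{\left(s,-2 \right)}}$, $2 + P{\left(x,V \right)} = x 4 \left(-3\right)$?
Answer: $\frac{5180711}{473} \approx 10953.0$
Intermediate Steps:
$P{\left(x,V \right)} = -2 - 12 x$ ($P{\left(x,V \right)} = -2 + x 4 \left(-3\right) = -2 + 4 x \left(-3\right) = -2 - 12 x$)
$d{\left(s,Q \right)} = \frac{26 + s}{-89 - 12 s}$ ($d{\left(s,Q \right)} = \frac{s + 26}{-87 - \left(2 + 12 s\right)} = \frac{26 + s}{-89 - 12 s}$)
$d{\left(32,-161 \right)} + 10953 = \frac{-26 - 32}{89 + 12 \cdot 32} + 10953 = \frac{-26 - 32}{89 + 384} + 10953 = \frac{1}{473} \left(-58\right) + 10953 = - \frac{58}{473} + 10953 = \frac{5180711}{473}$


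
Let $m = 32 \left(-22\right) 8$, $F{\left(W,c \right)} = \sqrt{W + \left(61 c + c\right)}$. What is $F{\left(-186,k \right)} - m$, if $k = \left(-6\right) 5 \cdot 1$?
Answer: $5632 + i \sqrt{2046} \approx 5632.0 + 45.233 i$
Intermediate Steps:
$k = -30$ ($k = \left(-30\right) 1 = -30$)
$F{\left(W,c \right)} = \sqrt{W + 62 c}$
$m = -5632$ ($m = \left(-704\right) 8 = -5632$)
$F{\left(-186,k \right)} - m = \sqrt{-186 + 62 \left(-30\right)} - -5632 = \sqrt{-186 - 1860} + 5632 = \sqrt{-2046} + 5632 = i \sqrt{2046} + 5632 = 5632 + i \sqrt{2046}$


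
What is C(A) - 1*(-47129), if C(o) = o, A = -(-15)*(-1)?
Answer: 47114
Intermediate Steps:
A = -15 (A = -5*3 = -15)
C(A) - 1*(-47129) = -15 - 1*(-47129) = -15 + 47129 = 47114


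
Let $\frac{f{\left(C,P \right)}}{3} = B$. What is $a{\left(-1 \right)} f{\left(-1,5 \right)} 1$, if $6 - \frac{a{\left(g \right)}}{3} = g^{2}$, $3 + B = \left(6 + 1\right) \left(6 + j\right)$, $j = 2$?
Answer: $2385$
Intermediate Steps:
$B = 53$ ($B = -3 + \left(6 + 1\right) \left(6 + 2\right) = -3 + 7 \cdot 8 = -3 + 56 = 53$)
$a{\left(g \right)} = 18 - 3 g^{2}$
$f{\left(C,P \right)} = 159$ ($f{\left(C,P \right)} = 3 \cdot 53 = 159$)
$a{\left(-1 \right)} f{\left(-1,5 \right)} 1 = \left(18 - 3 \left(-1\right)^{2}\right) 159 \cdot 1 = \left(18 - 3\right) 159 \cdot 1 = 15 \cdot 159 \cdot 1 = 2385 \cdot 1 = 2385$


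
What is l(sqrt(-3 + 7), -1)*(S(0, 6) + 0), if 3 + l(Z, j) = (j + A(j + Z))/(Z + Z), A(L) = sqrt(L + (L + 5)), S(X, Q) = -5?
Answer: 65/4 - 5*sqrt(7)/4 ≈ 12.943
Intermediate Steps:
A(L) = sqrt(5 + 2*L) (A(L) = sqrt(L + (5 + L)) = sqrt(5 + 2*L))
l(Z, j) = -3 + (j + sqrt(5 + 2*Z + 2*j))/(2*Z) (l(Z, j) = -3 + (j + sqrt(5 + 2*(j + Z)))/(Z + Z) = -3 + (j + sqrt(5 + 2*(Z + j)))/((2*Z)) = -3 + (j + sqrt(5 + (2*Z + 2*j)))*(1/(2*Z)) = -3 + (j + sqrt(5 + 2*Z + 2*j))*(1/(2*Z)) = -3 + (j + sqrt(5 + 2*Z + 2*j))/(2*Z))
l(sqrt(-3 + 7), -1)*(S(0, 6) + 0) = ((-1 + sqrt(5 + 2*sqrt(-3 + 7) + 2*(-1)) - 6*sqrt(-3 + 7))/(2*(sqrt(-3 + 7))))*(-5 + 0) = ((-1 + sqrt(5 + 2*sqrt(4) - 2) - 6*sqrt(4))/(2*(sqrt(4))))*(-5) = ((1/2)*(-1 + sqrt(5 + 2*2 - 2) - 6*2)/2)*(-5) = ((1/2)*(1/2)*(-1 + sqrt(5 + 4 - 2) - 12))*(-5) = ((1/2)*(1/2)*(-1 + sqrt(7) - 12))*(-5) = ((1/2)*(1/2)*(-13 + sqrt(7)))*(-5) = (-13/4 + sqrt(7)/4)*(-5) = 65/4 - 5*sqrt(7)/4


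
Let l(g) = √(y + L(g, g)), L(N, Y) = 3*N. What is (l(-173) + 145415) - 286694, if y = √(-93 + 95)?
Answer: -141279 + I*√(519 - √2) ≈ -1.4128e+5 + 22.751*I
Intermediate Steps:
y = √2 ≈ 1.4142
l(g) = √(√2 + 3*g)
(l(-173) + 145415) - 286694 = (√(√2 + 3*(-173)) + 145415) - 286694 = (√(√2 - 519) + 145415) - 286694 = (√(-519 + √2) + 145415) - 286694 = (145415 + √(-519 + √2)) - 286694 = -141279 + √(-519 + √2)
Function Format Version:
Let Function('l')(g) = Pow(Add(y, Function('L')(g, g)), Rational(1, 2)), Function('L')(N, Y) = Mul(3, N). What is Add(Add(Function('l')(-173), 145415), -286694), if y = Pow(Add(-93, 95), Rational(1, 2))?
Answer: Add(-141279, Mul(I, Pow(Add(519, Mul(-1, Pow(2, Rational(1, 2)))), Rational(1, 2)))) ≈ Add(-1.4128e+5, Mul(22.751, I))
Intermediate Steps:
y = Pow(2, Rational(1, 2)) ≈ 1.4142
Function('l')(g) = Pow(Add(Pow(2, Rational(1, 2)), Mul(3, g)), Rational(1, 2))
Add(Add(Function('l')(-173), 145415), -286694) = Add(Add(Pow(Add(Pow(2, Rational(1, 2)), Mul(3, -173)), Rational(1, 2)), 145415), -286694) = Add(Add(Pow(Add(Pow(2, Rational(1, 2)), -519), Rational(1, 2)), 145415), -286694) = Add(Add(Pow(Add(-519, Pow(2, Rational(1, 2))), Rational(1, 2)), 145415), -286694) = Add(Add(145415, Pow(Add(-519, Pow(2, Rational(1, 2))), Rational(1, 2))), -286694) = Add(-141279, Pow(Add(-519, Pow(2, Rational(1, 2))), Rational(1, 2)))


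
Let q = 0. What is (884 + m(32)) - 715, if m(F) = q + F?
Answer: 201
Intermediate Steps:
m(F) = F (m(F) = 0 + F = F)
(884 + m(32)) - 715 = (884 + 32) - 715 = 916 - 715 = 201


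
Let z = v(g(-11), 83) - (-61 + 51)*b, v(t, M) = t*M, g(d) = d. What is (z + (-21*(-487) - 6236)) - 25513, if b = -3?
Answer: -22465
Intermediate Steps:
v(t, M) = M*t
z = -943 (z = 83*(-11) - (-61 + 51)*(-3) = -913 - (-10)*(-3) = -913 - 1*30 = -913 - 30 = -943)
(z + (-21*(-487) - 6236)) - 25513 = (-943 + (-21*(-487) - 6236)) - 25513 = (-943 + (10227 - 6236)) - 25513 = (-943 + 3991) - 25513 = 3048 - 25513 = -22465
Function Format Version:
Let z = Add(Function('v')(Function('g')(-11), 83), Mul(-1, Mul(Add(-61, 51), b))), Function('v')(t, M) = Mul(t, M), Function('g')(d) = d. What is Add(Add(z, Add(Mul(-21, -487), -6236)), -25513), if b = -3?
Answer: -22465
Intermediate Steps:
Function('v')(t, M) = Mul(M, t)
z = -943 (z = Add(Mul(83, -11), Mul(-1, Mul(Add(-61, 51), -3))) = Add(-913, Mul(-1, Mul(-10, -3))) = Add(-913, Mul(-1, 30)) = Add(-913, -30) = -943)
Add(Add(z, Add(Mul(-21, -487), -6236)), -25513) = Add(Add(-943, Add(Mul(-21, -487), -6236)), -25513) = Add(Add(-943, Add(10227, -6236)), -25513) = Add(Add(-943, 3991), -25513) = Add(3048, -25513) = -22465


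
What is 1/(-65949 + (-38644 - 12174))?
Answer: -1/116767 ≈ -8.5641e-6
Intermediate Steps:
1/(-65949 + (-38644 - 12174)) = 1/(-65949 - 50818) = 1/(-116767) = -1/116767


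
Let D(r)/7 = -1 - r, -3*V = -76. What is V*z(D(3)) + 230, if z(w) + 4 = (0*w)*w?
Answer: 386/3 ≈ 128.67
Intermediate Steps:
V = 76/3 (V = -⅓*(-76) = 76/3 ≈ 25.333)
D(r) = -7 - 7*r (D(r) = 7*(-1 - r) = -7 - 7*r)
z(w) = -4 (z(w) = -4 + (0*w)*w = -4 + 0*w = -4 + 0 = -4)
V*z(D(3)) + 230 = (76/3)*(-4) + 230 = -304/3 + 230 = 386/3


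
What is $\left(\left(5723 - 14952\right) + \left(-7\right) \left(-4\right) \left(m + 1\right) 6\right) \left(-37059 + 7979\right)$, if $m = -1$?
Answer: $268379320$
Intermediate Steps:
$\left(\left(5723 - 14952\right) + \left(-7\right) \left(-4\right) \left(m + 1\right) 6\right) \left(-37059 + 7979\right) = \left(\left(5723 - 14952\right) + \left(-7\right) \left(-4\right) \left(-1 + 1\right) 6\right) \left(-37059 + 7979\right) = \left(\left(5723 - 14952\right) + 28 \cdot 0 \cdot 6\right) \left(-29080\right) = \left(-9229 + 28 \cdot 0\right) \left(-29080\right) = \left(-9229 + 0\right) \left(-29080\right) = \left(-9229\right) \left(-29080\right) = 268379320$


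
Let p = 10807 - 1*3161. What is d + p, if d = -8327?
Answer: -681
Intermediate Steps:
p = 7646 (p = 10807 - 3161 = 7646)
d + p = -8327 + 7646 = -681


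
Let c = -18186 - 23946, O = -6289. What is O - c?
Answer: 35843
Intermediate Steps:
c = -42132
O - c = -6289 - 1*(-42132) = -6289 + 42132 = 35843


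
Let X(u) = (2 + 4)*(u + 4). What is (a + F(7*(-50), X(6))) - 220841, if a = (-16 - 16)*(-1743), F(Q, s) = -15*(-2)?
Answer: -165035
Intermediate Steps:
X(u) = 24 + 6*u (X(u) = 6*(4 + u) = 24 + 6*u)
F(Q, s) = 30
a = 55776 (a = -32*(-1743) = 55776)
(a + F(7*(-50), X(6))) - 220841 = (55776 + 30) - 220841 = 55806 - 220841 = -165035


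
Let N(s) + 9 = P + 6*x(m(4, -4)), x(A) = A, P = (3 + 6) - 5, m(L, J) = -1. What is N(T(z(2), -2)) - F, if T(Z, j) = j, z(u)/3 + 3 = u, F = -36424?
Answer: 36413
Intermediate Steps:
P = 4 (P = 9 - 5 = 4)
z(u) = -9 + 3*u
N(s) = -11 (N(s) = -9 + (4 + 6*(-1)) = -9 + (4 - 6) = -9 - 2 = -11)
N(T(z(2), -2)) - F = -11 - 1*(-36424) = -11 + 36424 = 36413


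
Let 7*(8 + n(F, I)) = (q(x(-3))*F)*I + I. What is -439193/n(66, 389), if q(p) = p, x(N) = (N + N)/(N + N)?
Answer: -3074351/26007 ≈ -118.21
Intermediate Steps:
x(N) = 1 (x(N) = (2*N)/((2*N)) = (2*N)*(1/(2*N)) = 1)
n(F, I) = -8 + I/7 + F*I/7 (n(F, I) = -8 + ((1*F)*I + I)/7 = -8 + (F*I + I)/7 = -8 + (I + F*I)/7 = -8 + (I/7 + F*I/7) = -8 + I/7 + F*I/7)
-439193/n(66, 389) = -439193/(-8 + (⅐)*389 + (⅐)*66*389) = -439193/(-8 + 389/7 + 25674/7) = -439193/26007/7 = -439193*7/26007 = -3074351/26007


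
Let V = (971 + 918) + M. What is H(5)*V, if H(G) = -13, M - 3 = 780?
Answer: -34736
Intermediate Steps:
M = 783 (M = 3 + 780 = 783)
V = 2672 (V = (971 + 918) + 783 = 1889 + 783 = 2672)
H(5)*V = -13*2672 = -34736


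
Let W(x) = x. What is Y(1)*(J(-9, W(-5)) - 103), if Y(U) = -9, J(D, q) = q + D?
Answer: 1053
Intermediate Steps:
J(D, q) = D + q
Y(1)*(J(-9, W(-5)) - 103) = -9*((-9 - 5) - 103) = -9*(-14 - 103) = -9*(-117) = 1053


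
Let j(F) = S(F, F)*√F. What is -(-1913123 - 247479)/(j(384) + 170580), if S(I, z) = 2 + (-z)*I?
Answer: -15356478715/346670516506 - 159294703654*√6/520005774759 ≈ -0.79466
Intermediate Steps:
S(I, z) = 2 - I*z
j(F) = √F*(2 - F²) (j(F) = (2 - F*F)*√F = (2 - F²)*√F = √F*(2 - F²))
-(-1913123 - 247479)/(j(384) + 170580) = -(-1913123 - 247479)/(√384*(2 - 1*384²) + 170580) = -(-2160602)/((8*√6)*(2 - 1*147456) + 170580) = -(-2160602)/((8*√6)*(2 - 147456) + 170580) = -(-2160602)/((8*√6)*(-147454) + 170580) = -(-2160602)/(-1179632*√6 + 170580) = -(-2160602)/(170580 - 1179632*√6) = 2160602/(170580 - 1179632*√6)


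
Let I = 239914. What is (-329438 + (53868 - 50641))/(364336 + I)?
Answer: -326211/604250 ≈ -0.53986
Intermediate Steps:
(-329438 + (53868 - 50641))/(364336 + I) = (-329438 + (53868 - 50641))/(364336 + 239914) = (-329438 + 3227)/604250 = -326211*1/604250 = -326211/604250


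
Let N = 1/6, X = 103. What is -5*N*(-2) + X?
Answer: 314/3 ≈ 104.67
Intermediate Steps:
N = ⅙ ≈ 0.16667
-5*N*(-2) + X = -5*⅙*(-2) + 103 = -⅚*(-2) + 103 = 5/3 + 103 = 314/3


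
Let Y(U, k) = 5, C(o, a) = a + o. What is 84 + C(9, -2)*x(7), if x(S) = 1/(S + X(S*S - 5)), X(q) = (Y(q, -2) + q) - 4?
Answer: 4375/52 ≈ 84.135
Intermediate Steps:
X(q) = 1 + q (X(q) = (5 + q) - 4 = 1 + q)
x(S) = 1/(-4 + S + S²) (x(S) = 1/(S + (1 + (S*S - 5))) = 1/(S + (1 + (S² - 5))) = 1/(S + (1 + (-5 + S²))) = 1/(S + (-4 + S²)) = 1/(-4 + S + S²))
84 + C(9, -2)*x(7) = 84 + (-2 + 9)/(-4 + 7 + 7²) = 84 + 7/(-4 + 7 + 49) = 84 + 7/52 = 4375/52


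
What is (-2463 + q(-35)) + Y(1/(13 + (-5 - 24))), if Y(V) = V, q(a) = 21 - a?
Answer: -38513/16 ≈ -2407.1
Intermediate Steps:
(-2463 + q(-35)) + Y(1/(13 + (-5 - 24))) = (-2463 + (21 - 1*(-35))) + 1/(13 + (-5 - 24)) = (-2463 + (21 + 35)) + 1/(13 - 29) = (-2463 + 56) + 1/(-16) = -2407 - 1/16 = -38513/16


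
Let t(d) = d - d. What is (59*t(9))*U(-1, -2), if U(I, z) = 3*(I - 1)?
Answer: 0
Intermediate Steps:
t(d) = 0
U(I, z) = -3 + 3*I (U(I, z) = 3*(-1 + I) = -3 + 3*I)
(59*t(9))*U(-1, -2) = (59*0)*(-3 + 3*(-1)) = 0*(-3 - 3) = 0*(-6) = 0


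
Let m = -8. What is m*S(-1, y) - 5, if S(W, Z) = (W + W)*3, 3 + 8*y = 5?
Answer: 43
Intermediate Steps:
y = 1/4 (y = -3/8 + (1/8)*5 = -3/8 + 5/8 = 1/4 ≈ 0.25000)
S(W, Z) = 6*W (S(W, Z) = (2*W)*3 = 6*W)
m*S(-1, y) - 5 = -48*(-1) - 5 = -8*(-6) - 5 = 48 - 5 = 43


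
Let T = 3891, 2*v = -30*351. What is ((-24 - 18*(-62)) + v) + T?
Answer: -282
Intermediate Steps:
v = -5265 (v = (-30*351)/2 = (1/2)*(-10530) = -5265)
((-24 - 18*(-62)) + v) + T = ((-24 - 18*(-62)) - 5265) + 3891 = ((-24 + 1116) - 5265) + 3891 = (1092 - 5265) + 3891 = -4173 + 3891 = -282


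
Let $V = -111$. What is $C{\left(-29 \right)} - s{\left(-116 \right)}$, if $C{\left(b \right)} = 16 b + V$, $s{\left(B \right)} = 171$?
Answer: $-746$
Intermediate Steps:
$C{\left(b \right)} = -111 + 16 b$ ($C{\left(b \right)} = 16 b - 111 = -111 + 16 b$)
$C{\left(-29 \right)} - s{\left(-116 \right)} = \left(-111 + 16 \left(-29\right)\right) - 171 = \left(-111 - 464\right) - 171 = -575 - 171 = -746$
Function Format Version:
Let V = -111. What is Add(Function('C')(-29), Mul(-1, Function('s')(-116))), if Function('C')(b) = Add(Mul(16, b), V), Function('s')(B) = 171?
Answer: -746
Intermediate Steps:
Function('C')(b) = Add(-111, Mul(16, b)) (Function('C')(b) = Add(Mul(16, b), -111) = Add(-111, Mul(16, b)))
Add(Function('C')(-29), Mul(-1, Function('s')(-116))) = Add(Add(-111, Mul(16, -29)), Mul(-1, 171)) = Add(Add(-111, -464), -171) = Add(-575, -171) = -746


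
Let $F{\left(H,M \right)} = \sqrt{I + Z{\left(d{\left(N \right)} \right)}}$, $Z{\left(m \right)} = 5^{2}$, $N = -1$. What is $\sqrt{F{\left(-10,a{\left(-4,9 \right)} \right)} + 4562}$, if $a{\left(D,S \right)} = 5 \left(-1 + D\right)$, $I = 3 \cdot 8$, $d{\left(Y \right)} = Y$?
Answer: $\sqrt{4569} \approx 67.594$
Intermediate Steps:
$Z{\left(m \right)} = 25$
$I = 24$
$a{\left(D,S \right)} = -5 + 5 D$
$F{\left(H,M \right)} = 7$ ($F{\left(H,M \right)} = \sqrt{24 + 25} = \sqrt{49} = 7$)
$\sqrt{F{\left(-10,a{\left(-4,9 \right)} \right)} + 4562} = \sqrt{7 + 4562} = \sqrt{4569}$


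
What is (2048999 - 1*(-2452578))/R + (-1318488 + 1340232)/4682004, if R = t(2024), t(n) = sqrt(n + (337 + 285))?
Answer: 1812/390167 + 4501577*sqrt(6)/126 ≈ 87513.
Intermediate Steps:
t(n) = sqrt(622 + n) (t(n) = sqrt(n + 622) = sqrt(622 + n))
R = 21*sqrt(6) (R = sqrt(622 + 2024) = sqrt(2646) = 21*sqrt(6) ≈ 51.439)
(2048999 - 1*(-2452578))/R + (-1318488 + 1340232)/4682004 = (2048999 - 1*(-2452578))/((21*sqrt(6))) + (-1318488 + 1340232)/4682004 = (2048999 + 2452578)*(sqrt(6)/126) + 21744*(1/4682004) = 4501577*(sqrt(6)/126) + 1812/390167 = 4501577*sqrt(6)/126 + 1812/390167 = 1812/390167 + 4501577*sqrt(6)/126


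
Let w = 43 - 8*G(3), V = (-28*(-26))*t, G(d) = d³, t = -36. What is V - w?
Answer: -26035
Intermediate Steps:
V = -26208 (V = -28*(-26)*(-36) = 728*(-36) = -26208)
w = -173 (w = 43 - 8*3³ = 43 - 8*27 = 43 - 216 = -173)
V - w = -26208 - 1*(-173) = -26208 + 173 = -26035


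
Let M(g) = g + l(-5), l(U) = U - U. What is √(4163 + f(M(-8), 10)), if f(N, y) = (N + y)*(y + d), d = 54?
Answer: √4291 ≈ 65.506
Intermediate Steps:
l(U) = 0
M(g) = g (M(g) = g + 0 = g)
f(N, y) = (54 + y)*(N + y) (f(N, y) = (N + y)*(y + 54) = (N + y)*(54 + y) = (54 + y)*(N + y))
√(4163 + f(M(-8), 10)) = √(4163 + (10² + 54*(-8) + 54*10 - 8*10)) = √(4163 + (100 - 432 + 540 - 80)) = √(4163 + 128) = √4291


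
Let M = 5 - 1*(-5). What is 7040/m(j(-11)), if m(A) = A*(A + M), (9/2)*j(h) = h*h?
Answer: 6480/913 ≈ 7.0975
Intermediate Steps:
M = 10 (M = 5 + 5 = 10)
j(h) = 2*h²/9 (j(h) = 2*(h*h)/9 = 2*h²/9)
m(A) = A*(10 + A) (m(A) = A*(A + 10) = A*(10 + A))
7040/m(j(-11)) = 7040/((((2/9)*(-11)²)*(10 + (2/9)*(-11)²))) = 7040/((((2/9)*121)*(10 + (2/9)*121))) = 7040/((242*(10 + 242/9)/9)) = 7040/(((242/9)*(332/9))) = 7040/(80344/81) = 7040*(81/80344) = 6480/913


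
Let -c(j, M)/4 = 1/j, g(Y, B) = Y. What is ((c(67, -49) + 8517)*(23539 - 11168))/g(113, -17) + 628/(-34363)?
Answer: 242579600322767/260162273 ≈ 9.3242e+5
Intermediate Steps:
c(j, M) = -4/j
((c(67, -49) + 8517)*(23539 - 11168))/g(113, -17) + 628/(-34363) = ((-4/67 + 8517)*(23539 - 11168))/113 + 628/(-34363) = ((-4*1/67 + 8517)*12371)*(1/113) + 628*(-1/34363) = ((-4/67 + 8517)*12371)*(1/113) - 628/34363 = ((570635/67)*12371)*(1/113) - 628/34363 = (7059325585/67)*(1/113) - 628/34363 = 7059325585/7571 - 628/34363 = 242579600322767/260162273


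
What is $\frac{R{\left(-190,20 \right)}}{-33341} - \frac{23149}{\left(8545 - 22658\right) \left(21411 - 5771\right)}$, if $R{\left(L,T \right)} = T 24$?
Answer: $- \frac{9561572981}{669024506920} \approx -0.014292$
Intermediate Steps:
$R{\left(L,T \right)} = 24 T$
$\frac{R{\left(-190,20 \right)}}{-33341} - \frac{23149}{\left(8545 - 22658\right) \left(21411 - 5771\right)} = \frac{24 \cdot 20}{-33341} - \frac{23149}{\left(8545 - 22658\right) \left(21411 - 5771\right)} = 480 \left(- \frac{1}{33341}\right) - \frac{23149}{\left(-14113\right) 15640} = - \frac{480}{33341} - \frac{23149}{-220727320} = - \frac{480}{33341} - - \frac{23149}{220727320} = - \frac{480}{33341} + \frac{23149}{220727320} = - \frac{9561572981}{669024506920}$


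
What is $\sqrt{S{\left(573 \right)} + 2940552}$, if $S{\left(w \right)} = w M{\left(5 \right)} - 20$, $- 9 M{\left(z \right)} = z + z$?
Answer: $\frac{\sqrt{26459058}}{3} \approx 1714.6$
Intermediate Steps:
$M{\left(z \right)} = - \frac{2 z}{9}$ ($M{\left(z \right)} = - \frac{z + z}{9} = - \frac{2 z}{9}$)
$S{\left(w \right)} = -20 - \frac{10 w}{9}$ ($S{\left(w \right)} = w \left(\left(- \frac{2}{9}\right) 5\right) - 20 = w \left(- \frac{10}{9}\right) - 20 = - \frac{10 w}{9} - 20 = -20 - \frac{10 w}{9}$)
$\sqrt{S{\left(573 \right)} + 2940552} = \sqrt{\left(-20 - \frac{1910}{3}\right) + 2940552} = \sqrt{- \frac{1970}{3} + 2940552} = \sqrt{\frac{8819686}{3}} = \frac{\sqrt{26459058}}{3}$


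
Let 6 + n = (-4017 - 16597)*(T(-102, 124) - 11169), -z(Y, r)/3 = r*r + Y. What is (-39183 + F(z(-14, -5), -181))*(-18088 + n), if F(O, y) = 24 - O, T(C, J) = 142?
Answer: -8893045728984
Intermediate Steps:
z(Y, r) = -3*Y - 3*r**2 (z(Y, r) = -3*(r*r + Y) = -3*(r**2 + Y) = -3*(Y + r**2) = -3*Y - 3*r**2)
n = 227310572 (n = -6 + (-4017 - 16597)*(142 - 11169) = -6 - 20614*(-11027) = -6 + 227310578 = 227310572)
(-39183 + F(z(-14, -5), -181))*(-18088 + n) = (-39183 + (24 - (-3*(-14) - 3*(-5)**2)))*(-18088 + 227310572) = (-39183 + (24 - (42 - 3*25)))*227292484 = (-39183 + (24 - (42 - 75)))*227292484 = (-39183 + (24 - 1*(-33)))*227292484 = (-39183 + (24 + 33))*227292484 = (-39183 + 57)*227292484 = -39126*227292484 = -8893045728984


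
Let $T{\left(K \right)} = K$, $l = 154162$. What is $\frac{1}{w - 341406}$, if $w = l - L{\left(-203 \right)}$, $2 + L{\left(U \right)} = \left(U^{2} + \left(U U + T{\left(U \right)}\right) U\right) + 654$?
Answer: $\frac{1}{8095113} \approx 1.2353 \cdot 10^{-7}$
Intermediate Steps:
$L{\left(U \right)} = 652 + U^{2} + U \left(U + U^{2}\right)$ ($L{\left(U \right)} = -2 + \left(\left(U^{2} + \left(U U + U\right) U\right) + 654\right) = -2 + \left(\left(U^{2} + \left(U^{2} + U\right) U\right) + 654\right) = -2 + \left(\left(U^{2} + \left(U + U^{2}\right) U\right) + 654\right) = -2 + \left(\left(U^{2} + U \left(U + U^{2}\right)\right) + 654\right) = -2 + \left(654 + U^{2} + U \left(U + U^{2}\right)\right) = 652 + U^{2} + U \left(U + U^{2}\right)$)
$w = 8436519$ ($w = 154162 - \left(652 + \left(-203\right)^{3} + 2 \left(-203\right)^{2}\right) = 154162 - \left(652 - 8365427 + 2 \cdot 41209\right) = 154162 - \left(652 - 8365427 + 82418\right) = 154162 - -8282357 = 154162 + 8282357 = 8436519$)
$\frac{1}{w - 341406} = \frac{1}{8436519 - 341406} = \frac{1}{8095113}$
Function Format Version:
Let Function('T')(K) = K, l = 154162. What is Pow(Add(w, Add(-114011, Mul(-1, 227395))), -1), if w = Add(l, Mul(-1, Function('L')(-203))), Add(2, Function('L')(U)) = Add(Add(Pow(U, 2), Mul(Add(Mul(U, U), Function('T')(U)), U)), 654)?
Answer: Rational(1, 8095113) ≈ 1.2353e-7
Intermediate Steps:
Function('L')(U) = Add(652, Pow(U, 2), Mul(U, Add(U, Pow(U, 2)))) (Function('L')(U) = Add(-2, Add(Add(Pow(U, 2), Mul(Add(Mul(U, U), U), U)), 654)) = Add(-2, Add(Add(Pow(U, 2), Mul(Add(Pow(U, 2), U), U)), 654)) = Add(-2, Add(Add(Pow(U, 2), Mul(Add(U, Pow(U, 2)), U)), 654)) = Add(-2, Add(Add(Pow(U, 2), Mul(U, Add(U, Pow(U, 2)))), 654)) = Add(-2, Add(654, Pow(U, 2), Mul(U, Add(U, Pow(U, 2))))) = Add(652, Pow(U, 2), Mul(U, Add(U, Pow(U, 2)))))
w = 8436519 (w = Add(154162, Mul(-1, Add(652, Pow(-203, 3), Mul(2, Pow(-203, 2))))) = Add(154162, Mul(-1, Add(652, -8365427, Mul(2, 41209)))) = Add(154162, Mul(-1, Add(652, -8365427, 82418))) = Add(154162, Mul(-1, -8282357)) = Add(154162, 8282357) = 8436519)
Pow(Add(w, Add(-114011, Mul(-1, 227395))), -1) = Pow(Add(8436519, Add(-114011, Mul(-1, 227395))), -1) = Pow(Add(8436519, Add(-114011, -227395)), -1) = Pow(Add(8436519, -341406), -1) = Pow(8095113, -1) = Rational(1, 8095113)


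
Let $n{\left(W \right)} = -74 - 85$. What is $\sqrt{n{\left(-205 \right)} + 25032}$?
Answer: $\sqrt{24873} \approx 157.71$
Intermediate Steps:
$n{\left(W \right)} = -159$
$\sqrt{n{\left(-205 \right)} + 25032} = \sqrt{-159 + 25032} = \sqrt{24873}$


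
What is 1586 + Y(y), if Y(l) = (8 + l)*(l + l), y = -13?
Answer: 1716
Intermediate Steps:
Y(l) = 2*l*(8 + l) (Y(l) = (8 + l)*(2*l) = 2*l*(8 + l))
1586 + Y(y) = 1586 + 2*(-13)*(8 - 13) = 1586 + 2*(-13)*(-5) = 1586 + 130 = 1716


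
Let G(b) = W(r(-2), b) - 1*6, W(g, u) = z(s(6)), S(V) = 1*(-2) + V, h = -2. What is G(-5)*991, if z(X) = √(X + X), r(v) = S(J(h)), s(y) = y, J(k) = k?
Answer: -5946 + 1982*√3 ≈ -2513.1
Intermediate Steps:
S(V) = -2 + V
r(v) = -4 (r(v) = -2 - 2 = -4)
z(X) = √2*√X (z(X) = √(2*X) = √2*√X)
W(g, u) = 2*√3 (W(g, u) = √2*√6 = 2*√3)
G(b) = -6 + 2*√3 (G(b) = 2*√3 - 1*6 = 2*√3 - 6 = -6 + 2*√3)
G(-5)*991 = (-6 + 2*√3)*991 = -5946 + 1982*√3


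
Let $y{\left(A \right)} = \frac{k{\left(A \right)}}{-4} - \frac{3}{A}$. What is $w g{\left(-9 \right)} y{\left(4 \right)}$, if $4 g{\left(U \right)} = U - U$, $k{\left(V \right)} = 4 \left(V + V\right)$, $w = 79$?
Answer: $0$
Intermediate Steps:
$k{\left(V \right)} = 8 V$ ($k{\left(V \right)} = 4 \cdot 2 V = 8 V$)
$y{\left(A \right)} = - \frac{3}{A} - 2 A$ ($y{\left(A \right)} = \frac{8 A}{-4} - \frac{3}{A} = 8 A \left(- \frac{1}{4}\right) - \frac{3}{A} = - 2 A - \frac{3}{A} = - \frac{3}{A} - 2 A$)
$g{\left(U \right)} = 0$ ($g{\left(U \right)} = \frac{U - U}{4} = \frac{1}{4} \cdot 0 = 0$)
$w g{\left(-9 \right)} y{\left(4 \right)} = 79 \cdot 0 \left(- \frac{3}{4} - 8\right) = 0 \left(\left(-3\right) \frac{1}{4} - 8\right) = 0 \left(- \frac{3}{4} - 8\right) = 0 \left(- \frac{35}{4}\right) = 0$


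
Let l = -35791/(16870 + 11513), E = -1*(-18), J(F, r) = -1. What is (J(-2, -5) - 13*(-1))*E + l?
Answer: 6094937/28383 ≈ 214.74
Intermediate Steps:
E = 18
l = -35791/28383 ≈ -1.2610
(J(-2, -5) - 13*(-1))*E + l = (-1 - 13*(-1))*18 - 35791/28383 = (-1 + 13)*18 - 35791/28383 = 12*18 - 35791/28383 = 216 - 35791/28383 = 6094937/28383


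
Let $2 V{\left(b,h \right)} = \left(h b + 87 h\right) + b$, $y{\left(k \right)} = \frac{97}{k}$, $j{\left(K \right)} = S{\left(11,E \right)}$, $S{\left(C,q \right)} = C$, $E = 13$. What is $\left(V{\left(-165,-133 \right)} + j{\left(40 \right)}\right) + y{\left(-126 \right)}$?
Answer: $\frac{322228}{63} \approx 5114.7$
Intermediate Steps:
$j{\left(K \right)} = 11$
$V{\left(b,h \right)} = \frac{b}{2} + \frac{87 h}{2} + \frac{b h}{2}$ ($V{\left(b,h \right)} = \frac{\left(h b + 87 h\right) + b}{2} = \frac{\left(b h + 87 h\right) + b}{2} = \frac{\left(87 h + b h\right) + b}{2} = \frac{b + 87 h + b h}{2} = \frac{b}{2} + \frac{87 h}{2} + \frac{b h}{2}$)
$\left(V{\left(-165,-133 \right)} + j{\left(40 \right)}\right) + y{\left(-126 \right)} = \left(\left(\frac{1}{2} \left(-165\right) + \frac{87}{2} \left(-133\right) + \frac{1}{2} \left(-165\right) \left(-133\right)\right) + 11\right) + \frac{97}{-126} = \left(\left(- \frac{165}{2} - \frac{11571}{2} + \frac{21945}{2}\right) + 11\right) + 97 \left(- \frac{1}{126}\right) = \left(\frac{10209}{2} + 11\right) - \frac{97}{126} = \frac{10231}{2} - \frac{97}{126} = \frac{322228}{63}$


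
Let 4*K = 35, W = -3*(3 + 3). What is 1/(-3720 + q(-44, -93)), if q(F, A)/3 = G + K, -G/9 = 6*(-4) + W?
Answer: -4/10239 ≈ -0.00039066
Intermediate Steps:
W = -18 (W = -3*6 = -18)
G = 378 (G = -9*(6*(-4) - 18) = -9*(-24 - 18) = -9*(-42) = 378)
K = 35/4 (K = (¼)*35 = 35/4 ≈ 8.7500)
q(F, A) = 4641/4 (q(F, A) = 3*(378 + 35/4) = 3*(1547/4) = 4641/4)
1/(-3720 + q(-44, -93)) = 1/(-3720 + 4641/4) = 1/(-10239/4) = -4/10239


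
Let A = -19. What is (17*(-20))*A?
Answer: 6460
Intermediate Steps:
(17*(-20))*A = (17*(-20))*(-19) = -340*(-19) = 6460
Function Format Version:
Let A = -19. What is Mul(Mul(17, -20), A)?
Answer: 6460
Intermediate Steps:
Mul(Mul(17, -20), A) = Mul(Mul(17, -20), -19) = Mul(-340, -19) = 6460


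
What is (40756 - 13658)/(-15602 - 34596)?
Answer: -13549/25099 ≈ -0.53982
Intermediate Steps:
(40756 - 13658)/(-15602 - 34596) = 27098/(-50198) = 27098*(-1/50198) = -13549/25099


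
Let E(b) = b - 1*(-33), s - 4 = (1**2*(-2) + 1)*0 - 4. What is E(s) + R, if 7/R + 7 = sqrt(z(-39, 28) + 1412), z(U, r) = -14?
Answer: 44566/1349 + 7*sqrt(1398)/1349 ≈ 33.230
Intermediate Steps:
s = 0 (s = 4 + ((1**2*(-2) + 1)*0 - 4) = 4 + ((1*(-2) + 1)*0 - 4) = 4 + ((-2 + 1)*0 - 4) = 4 + (-1*0 - 4) = 4 + (0 - 4) = 4 - 4 = 0)
E(b) = 33 + b (E(b) = b + 33 = 33 + b)
R = 7/(-7 + sqrt(1398)) (R = 7/(-7 + sqrt(-14 + 1412)) = 7/(-7 + sqrt(1398)) ≈ 0.23034)
E(s) + R = (33 + 0) + (49/1349 + 7*sqrt(1398)/1349) = 33 + (49/1349 + 7*sqrt(1398)/1349) = 44566/1349 + 7*sqrt(1398)/1349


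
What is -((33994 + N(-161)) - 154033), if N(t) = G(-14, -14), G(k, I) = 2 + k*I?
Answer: 119841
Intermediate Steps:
G(k, I) = 2 + I*k
N(t) = 198 (N(t) = 2 - 14*(-14) = 2 + 196 = 198)
-((33994 + N(-161)) - 154033) = -((33994 + 198) - 154033) = -(34192 - 154033) = -1*(-119841) = 119841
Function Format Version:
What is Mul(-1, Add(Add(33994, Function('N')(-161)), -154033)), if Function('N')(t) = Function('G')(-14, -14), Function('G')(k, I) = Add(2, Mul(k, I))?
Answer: 119841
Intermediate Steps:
Function('G')(k, I) = Add(2, Mul(I, k))
Function('N')(t) = 198 (Function('N')(t) = Add(2, Mul(-14, -14)) = Add(2, 196) = 198)
Mul(-1, Add(Add(33994, Function('N')(-161)), -154033)) = Mul(-1, Add(Add(33994, 198), -154033)) = Mul(-1, Add(34192, -154033)) = Mul(-1, -119841) = 119841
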